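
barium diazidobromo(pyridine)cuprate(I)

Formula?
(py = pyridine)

Ba[CuBr(N3)2(py)]

Ligands: 2 azido (N3, -1), 1 pyridine (py, neutral), 1 bromo (Br, -1). Ligand charge sum = -3.
Charge balance with barium (+2) requires 1 complex ion per 1 barium.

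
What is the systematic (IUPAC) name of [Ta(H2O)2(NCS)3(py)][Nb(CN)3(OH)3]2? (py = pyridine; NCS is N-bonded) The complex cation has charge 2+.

diaquatriisothiocyanato(pyridine)tantalum(V) tricyanotrihydroxoniobate(V)

Both ions are complex: the cation is named first with the plain metal name, the anion second with the -ate form; each ion's ligands are alphabetised independently.
The complex cation is given as 2+; its ligand charges sum to -3, so Ta = +5.
With 2 anions per cation, each anion must be 2/2 = 1−.
Anion: ligand charges sum to -6; for the ion to be 1−, Nb = +5.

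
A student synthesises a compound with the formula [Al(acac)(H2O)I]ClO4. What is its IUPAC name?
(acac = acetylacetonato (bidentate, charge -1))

The 1 perchlorate counter-ion carries a total charge of -1, so each complex ion is 1+.
Ligand charges: 1×iodo (-1 each), 1×acetylacetonato (-1 each), 1×aqua (neutral); total -2. So Al + (-2) = 1+, giving Al = +3.
Ligands are named alphabetically: acetylacetonato before aqua before iodo.

(acetylacetonato)aquaiodoaluminium(III) perchlorate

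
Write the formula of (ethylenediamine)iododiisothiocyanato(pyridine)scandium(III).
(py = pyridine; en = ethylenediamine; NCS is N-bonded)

Ligands: 1 pyridine (py, neutral), 1 iodo (I, -1), 1 ethylenediamine (en, neutral), 2 isothiocyanato (NCS, -1). Ligand charge sum = -3.
With Sc in oxidation state +3, the complex ion is [Sc...].

[Sc(en)I(NCS)2(py)]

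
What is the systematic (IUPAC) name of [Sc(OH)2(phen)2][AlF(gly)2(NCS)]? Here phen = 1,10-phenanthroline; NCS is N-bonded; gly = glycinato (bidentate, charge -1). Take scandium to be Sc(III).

dihydroxobis(1,10-phenanthroline)scandium(III) fluorobis(glycinato)isothiocyanatoaluminate(III)

Both ions are complex: the cation is named first with the plain metal name, the anion second with the -ate form; each ion's ligands are alphabetised independently.
Sc is given as +3; the cation's ligand charges sum to -2, so the complex cation is 1+.
A 1:1 salt means the anion carries the equal and opposite charge, 1−.
Anion: ligand charges sum to -4; for the ion to be 1−, Al = +3.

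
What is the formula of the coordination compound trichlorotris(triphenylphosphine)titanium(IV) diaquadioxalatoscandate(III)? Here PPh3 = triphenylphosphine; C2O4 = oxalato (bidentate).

[TiCl3(PPh3)3][Sc(C2O4)2(H2O)2]

Cation [Ti…]: ligand charges -3, Ti(IV) ⇒ ion charge 1+.
Anion [Sc…]: ligand charges -4, Sc(III) ⇒ ion charge 1−.
One 1+ cation balances one 1− anion.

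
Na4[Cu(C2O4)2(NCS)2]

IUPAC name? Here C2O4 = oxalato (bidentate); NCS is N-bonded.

sodium diisothiocyanatodioxalatocuprate(II)

The 4 sodium counter-ions carry a total charge of +4, so each complex ion is 4−.
Ligand charges: 2×oxalato (-2 each), 2×isothiocyanato (-1 each); total -6. So Cu + (-6) = 4−, giving Cu = +2.
Ligands are named alphabetically: isothiocyanato before oxalato.
The complex ion is anionic, so copper takes the -ate form cuprate(II).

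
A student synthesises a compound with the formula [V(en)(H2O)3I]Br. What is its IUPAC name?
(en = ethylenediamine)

The 1 bromide counter-ion carries a total charge of -1, so each complex ion is 1+.
Ligand charges: 1×ethylenediamine (neutral), 1×iodo (-1 each), 3×aqua (neutral); total -1. So V + (-1) = 1+, giving V = +2.
Ligands are named alphabetically: aqua before ethylenediamine before iodo.

triaqua(ethylenediamine)iodovanadium(II) bromide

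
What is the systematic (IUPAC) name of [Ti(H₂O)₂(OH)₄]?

diaquatetrahydroxotitanium(IV)

There is no counter-ion, so the complex is neutral overall.
Ligand charges: 4×hydroxo (-1 each), 2×aqua (neutral); total -4. So Ti + (-4) = 0, giving Ti = +4.
Ligands are named alphabetically: aqua before hydroxo.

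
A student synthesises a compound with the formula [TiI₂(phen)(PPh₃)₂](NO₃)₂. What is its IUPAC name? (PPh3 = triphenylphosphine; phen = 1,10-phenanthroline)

The 2 nitrate counter-ions carry a total charge of -2, so each complex ion is 2+.
Ligand charges: 2×triphenylphosphine (neutral), 2×iodo (-1 each), 1×1,10-phenanthroline (neutral); total -2. So Ti + (-2) = 2+, giving Ti = +4.
Ligands are named alphabetically: iodo before phenanthroline before triphenylphosphine.

diiodo(1,10-phenanthroline)bis(triphenylphosphine)titanium(IV) nitrate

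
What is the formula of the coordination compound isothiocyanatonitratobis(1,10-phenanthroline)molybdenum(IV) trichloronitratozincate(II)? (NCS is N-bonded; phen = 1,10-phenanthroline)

Cation [Mo…]: ligand charges -2, Mo(IV) ⇒ ion charge 2+.
Anion [Zn…]: ligand charges -4, Zn(II) ⇒ ion charge 2−.

[Mo(NCS)(NO3)(phen)2][ZnCl3(NO3)]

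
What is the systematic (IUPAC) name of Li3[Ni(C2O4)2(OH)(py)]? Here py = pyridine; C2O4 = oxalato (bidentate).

lithium hydroxodioxalato(pyridine)nickelate(II)

The 3 lithium counter-ions carry a total charge of +3, so each complex ion is 3−.
Ligand charges: 1×pyridine (neutral), 1×hydroxo (-1 each), 2×oxalato (-2 each); total -5. So Ni + (-5) = 3−, giving Ni = +2.
Ligands are named alphabetically: hydroxo before oxalato before pyridine.
The complex ion is anionic, so nickel takes the -ate form nickelate(II).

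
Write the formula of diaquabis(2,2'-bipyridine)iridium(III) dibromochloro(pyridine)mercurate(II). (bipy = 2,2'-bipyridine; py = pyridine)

Cation [Ir…]: ligand charges 0, Ir(III) ⇒ ion charge 3+.
Anion [Hg…]: ligand charges -3, Hg(II) ⇒ ion charge 1−.
One 3+ cation requires 3 of the 1− anion.

[Ir(bipy)2(H2O)2][HgBr2Cl(py)]3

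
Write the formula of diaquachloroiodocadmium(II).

Ligands: 2 aqua (H2O, neutral), 1 iodo (I, -1), 1 chloro (Cl, -1). Ligand charge sum = -2.
With Cd in oxidation state +2, the complex ion is [Cd...].

[CdCl(H2O)2I]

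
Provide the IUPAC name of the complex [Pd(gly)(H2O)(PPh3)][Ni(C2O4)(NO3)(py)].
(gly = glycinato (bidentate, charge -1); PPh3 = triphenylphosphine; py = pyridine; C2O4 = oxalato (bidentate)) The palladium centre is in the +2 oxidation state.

Both ions are complex: the cation is named first with the plain metal name, the anion second with the -ate form; each ion's ligands are alphabetised independently.
Pd is given as +2; the cation's ligand charges sum to -1, so the complex cation is 1+.
A 1:1 salt means the anion carries the equal and opposite charge, 1−.
Anion: ligand charges sum to -3; for the ion to be 1−, Ni = +2.

aqua(glycinato)(triphenylphosphine)palladium(II) nitratooxalato(pyridine)nickelate(II)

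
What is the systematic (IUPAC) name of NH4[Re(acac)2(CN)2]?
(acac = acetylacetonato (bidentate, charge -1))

The 1 ammonium counter-ion carries a total charge of +1, so each complex ion is 1−.
Ligand charges: 2×cyano (-1 each), 2×acetylacetonato (-1 each); total -4. So Re + (-4) = 1−, giving Re = +3.
Ligands are named alphabetically: acetylacetonato before cyano.
The complex ion is anionic, so rhenium takes the -ate form rhenate(III).

ammonium bis(acetylacetonato)dicyanorhenate(III)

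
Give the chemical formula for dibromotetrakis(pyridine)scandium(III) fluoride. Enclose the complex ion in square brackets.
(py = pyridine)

[ScBr2(py)4]F

Ligands: 2 bromo (Br, -1), 4 pyridine (py, neutral). Ligand charge sum = -2.
With Sc in oxidation state +3, the complex ion is [Sc...]^1+.
Charge balance with fluoride (-1) requires 1 complex ion per 1 fluoride.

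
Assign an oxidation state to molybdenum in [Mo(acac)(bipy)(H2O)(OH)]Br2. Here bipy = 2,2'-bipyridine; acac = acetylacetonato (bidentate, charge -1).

2 bromide outside the brackets (-1 each) → the complex ion is 2+.
Ligand charges: 1×OH = -1; 1×bipy neutral; 1×acac = -1; 1×H2O neutral; sum -2.
Mo + (-2) = 2+ ⇒ Mo is +4.

+4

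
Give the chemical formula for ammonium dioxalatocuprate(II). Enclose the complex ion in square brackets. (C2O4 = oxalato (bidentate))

(NH4)2[Cu(C2O4)2]

Ligands: 2 oxalato (C2O4, -2). Ligand charge sum = -4.
With Cu in oxidation state +2, the complex ion is [Cu...]^2−.
Charge balance with ammonium (+1) requires 1 complex ion per 2 ammonium.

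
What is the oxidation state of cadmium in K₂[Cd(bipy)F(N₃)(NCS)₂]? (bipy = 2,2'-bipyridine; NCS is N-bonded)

2 potassium outside the brackets (+1 each) → the complex ion is 2−.
Ligand charges: 1×N3 = -1; 1×bipy neutral; 2×NCS = -2; 1×F = -1; sum -4.
Cd + (-4) = 2− ⇒ Cd is +2.

+2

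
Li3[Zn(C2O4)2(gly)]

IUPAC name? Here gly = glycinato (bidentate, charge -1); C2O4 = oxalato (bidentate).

lithium (glycinato)dioxalatozincate(II)

The 3 lithium counter-ions carry a total charge of +3, so each complex ion is 3−.
Ligand charges: 1×glycinato (-1 each), 2×oxalato (-2 each); total -5. So Zn + (-5) = 3−, giving Zn = +2.
The complex ion is anionic, so zinc takes the -ate form zincate(II).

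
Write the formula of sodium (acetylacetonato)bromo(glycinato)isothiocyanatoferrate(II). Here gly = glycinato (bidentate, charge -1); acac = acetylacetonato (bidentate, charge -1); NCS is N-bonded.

Ligands: 1 glycinato (gly, -1), 1 acetylacetonato (acac, -1), 1 isothiocyanato (NCS, -1), 1 bromo (Br, -1). Ligand charge sum = -4.
Charge balance with sodium (+1) requires 1 complex ion per 2 sodium.

Na2[Fe(acac)Br(gly)(NCS)]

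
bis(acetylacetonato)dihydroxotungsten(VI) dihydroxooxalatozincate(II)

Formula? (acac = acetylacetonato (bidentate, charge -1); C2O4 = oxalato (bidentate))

Cation [W…]: ligand charges -4, W(VI) ⇒ ion charge 2+.
Anion [Zn…]: ligand charges -4, Zn(II) ⇒ ion charge 2−.
One 2+ cation balances one 2− anion.

[W(acac)2(OH)2][Zn(C2O4)(OH)2]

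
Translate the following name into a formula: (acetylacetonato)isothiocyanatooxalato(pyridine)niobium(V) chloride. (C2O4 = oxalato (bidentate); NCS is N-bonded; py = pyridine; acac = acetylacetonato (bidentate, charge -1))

[Nb(acac)(C2O4)(NCS)(py)]Cl

Ligands: 1 oxalato (C2O4, -2), 1 isothiocyanato (NCS, -1), 1 pyridine (py, neutral), 1 acetylacetonato (acac, -1). Ligand charge sum = -4.
Charge balance with chloride (-1) requires 1 complex ion per 1 chloride.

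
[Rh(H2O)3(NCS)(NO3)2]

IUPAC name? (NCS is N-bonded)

triaquaisothiocyanatodinitratorhodium(III)

There is no counter-ion, so the complex is neutral overall.
Ligand charges: 2×nitrato (-1 each), 1×isothiocyanato (-1 each), 3×aqua (neutral); total -3. So Rh + (-3) = 0, giving Rh = +3.
Ligands are named alphabetically: aqua before isothiocyanato before nitrato.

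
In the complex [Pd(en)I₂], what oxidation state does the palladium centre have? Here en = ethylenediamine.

+2

No counter-ion: the bracketed complex is neutral.
Ligand charges: 2×I = -2; 1×en neutral; sum -2.
Pd + (-2) = 0 ⇒ Pd is +2.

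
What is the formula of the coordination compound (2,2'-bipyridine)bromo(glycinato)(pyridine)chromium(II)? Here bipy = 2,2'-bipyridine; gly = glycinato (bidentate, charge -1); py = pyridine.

[Cr(bipy)Br(gly)(py)]

Ligands: 1 2,2'-bipyridine (bipy, neutral), 1 glycinato (gly, -1), 1 pyridine (py, neutral), 1 bromo (Br, -1). Ligand charge sum = -2.
With Cr in oxidation state +2, the complex ion is [Cr...].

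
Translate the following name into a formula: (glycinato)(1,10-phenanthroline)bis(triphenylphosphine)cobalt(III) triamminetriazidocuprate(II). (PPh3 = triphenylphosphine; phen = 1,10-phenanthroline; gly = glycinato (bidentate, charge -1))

Cation [Co…]: ligand charges -1, Co(III) ⇒ ion charge 2+.
Anion [Cu…]: ligand charges -3, Cu(II) ⇒ ion charge 1−.

[Co(gly)(phen)(PPh3)2][Cu(N3)3(NH3)3]2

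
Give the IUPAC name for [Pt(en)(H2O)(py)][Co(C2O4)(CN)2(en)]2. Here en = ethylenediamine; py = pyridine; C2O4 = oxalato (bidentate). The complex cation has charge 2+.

aqua(ethylenediamine)(pyridine)platinum(II) dicyano(ethylenediamine)oxalatocobaltate(III)

Both ions are complex: the cation is named first with the plain metal name, the anion second with the -ate form; each ion's ligands are alphabetised independently.
The complex cation is given as 2+; its ligand charges sum to 0, so Pt = +2.
With 2 anions per cation, each anion must be 2/2 = 1−.
Anion: ligand charges sum to -4; for the ion to be 1−, Co = +3.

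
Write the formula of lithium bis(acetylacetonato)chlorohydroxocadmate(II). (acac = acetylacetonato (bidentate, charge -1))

Ligands: 2 acetylacetonato (acac, -1), 1 hydroxo (OH, -1), 1 chloro (Cl, -1). Ligand charge sum = -4.
With Cd in oxidation state +2, the complex ion is [Cd...]^2−.
Charge balance with lithium (+1) requires 1 complex ion per 2 lithium.

Li2[Cd(acac)2Cl(OH)]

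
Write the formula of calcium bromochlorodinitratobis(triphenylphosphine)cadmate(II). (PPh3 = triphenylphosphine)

Ca[CdBrCl(NO3)2(PPh3)2]

Ligands: 1 chloro (Cl, -1), 1 bromo (Br, -1), 2 nitrato (NO3, -1), 2 triphenylphosphine (PPh3, neutral). Ligand charge sum = -4.
Charge balance with calcium (+2) requires 1 complex ion per 1 calcium.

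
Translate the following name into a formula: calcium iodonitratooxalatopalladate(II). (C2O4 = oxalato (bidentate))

Ligands: 1 iodo (I, -1), 1 nitrato (NO3, -1), 1 oxalato (C2O4, -2). Ligand charge sum = -4.
With Pd in oxidation state +2, the complex ion is [Pd...]^2−.
Charge balance with calcium (+2) requires 1 complex ion per 1 calcium.

Ca[Pd(C2O4)I(NO3)]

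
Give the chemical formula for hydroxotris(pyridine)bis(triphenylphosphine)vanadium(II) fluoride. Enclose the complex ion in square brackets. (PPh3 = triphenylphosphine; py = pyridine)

[V(OH)(PPh3)2(py)3]F

Ligands: 2 triphenylphosphine (PPh3, neutral), 3 pyridine (py, neutral), 1 hydroxo (OH, -1). Ligand charge sum = -1.
With V in oxidation state +2, the complex ion is [V...]^1+.
Charge balance with fluoride (-1) requires 1 complex ion per 1 fluoride.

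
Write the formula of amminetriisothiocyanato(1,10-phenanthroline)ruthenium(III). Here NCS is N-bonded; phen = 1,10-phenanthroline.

[Ru(NCS)3(NH3)(phen)]

Ligands: 1 ammine (NH3, neutral), 3 isothiocyanato (NCS, -1), 1 1,10-phenanthroline (phen, neutral). Ligand charge sum = -3.
With Ru in oxidation state +3, the complex ion is [Ru...].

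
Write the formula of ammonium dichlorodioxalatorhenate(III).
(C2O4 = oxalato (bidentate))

(NH4)3[Re(C2O4)2Cl2]

Ligands: 2 chloro (Cl, -1), 2 oxalato (C2O4, -2). Ligand charge sum = -6.
With Re in oxidation state +3, the complex ion is [Re...]^3−.
Charge balance with ammonium (+1) requires 1 complex ion per 3 ammonium.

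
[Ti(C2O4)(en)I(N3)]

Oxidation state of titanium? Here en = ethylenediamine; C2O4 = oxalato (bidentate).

+4

No counter-ion: the bracketed complex is neutral.
Ligand charges: 1×N3 = -1; 1×en neutral; 1×C2O4 = -2; 1×I = -1; sum -4.
Ti + (-4) = 0 ⇒ Ti is +4.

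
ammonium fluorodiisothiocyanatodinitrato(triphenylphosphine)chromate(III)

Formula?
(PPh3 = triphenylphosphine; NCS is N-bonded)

(NH4)2[CrF(NCS)2(NO3)2(PPh3)]

Ligands: 1 triphenylphosphine (PPh3, neutral), 2 isothiocyanato (NCS, -1), 1 fluoro (F, -1), 2 nitrato (NO3, -1). Ligand charge sum = -5.
Charge balance with ammonium (+1) requires 1 complex ion per 2 ammonium.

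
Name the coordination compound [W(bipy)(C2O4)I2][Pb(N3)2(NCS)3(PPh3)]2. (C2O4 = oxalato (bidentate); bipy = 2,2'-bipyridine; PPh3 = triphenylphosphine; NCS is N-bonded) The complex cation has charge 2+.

(2,2'-bipyridine)diiodooxalatotungsten(VI) diazidotriisothiocyanato(triphenylphosphine)plumbate(IV)

Both ions are complex: the cation is named first with the plain metal name, the anion second with the -ate form; each ion's ligands are alphabetised independently.
The complex cation is given as 2+; its ligand charges sum to -4, so W = +6.
With 2 anions per cation, each anion must be 2/2 = 1−.
Anion: ligand charges sum to -5; for the ion to be 1−, Pb = +4.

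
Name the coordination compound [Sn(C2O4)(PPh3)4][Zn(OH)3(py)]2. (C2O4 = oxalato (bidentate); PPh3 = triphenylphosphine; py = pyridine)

oxalatotetrakis(triphenylphosphine)tin(IV) trihydroxo(pyridine)zincate(II)

Zinc is always +2 in its complexes; the anion's ligand charges sum to -3, so the complex anion is 1−.
With 2 anions per cation, the cation must be 2×1 = 2+.
Cation: ligand charges sum to -2; for the ion to be 2+, Sn = +4.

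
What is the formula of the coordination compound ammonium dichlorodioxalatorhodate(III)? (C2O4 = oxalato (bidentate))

Ligands: 2 oxalato (C2O4, -2), 2 chloro (Cl, -1). Ligand charge sum = -6.
With Rh in oxidation state +3, the complex ion is [Rh...]^3−.
Charge balance with ammonium (+1) requires 1 complex ion per 3 ammonium.

(NH4)3[Rh(C2O4)2Cl2]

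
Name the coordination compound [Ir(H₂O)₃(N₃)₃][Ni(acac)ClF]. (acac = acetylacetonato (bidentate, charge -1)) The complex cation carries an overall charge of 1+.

Both ions are complex: the cation is named first with the plain metal name, the anion second with the -ate form; each ion's ligands are alphabetised independently.
The complex cation is given as 1+; its ligand charges sum to -3, so Ir = +4.
A 1:1 salt means the anion carries the equal and opposite charge, 1−.
Anion: ligand charges sum to -3; for the ion to be 1−, Ni = +2.

triaquatriazidoiridium(IV) (acetylacetonato)chlorofluoronickelate(II)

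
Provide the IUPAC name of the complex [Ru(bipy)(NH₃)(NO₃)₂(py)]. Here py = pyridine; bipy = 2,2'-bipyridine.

There is no counter-ion, so the complex is neutral overall.
Ligand charges: 1×pyridine (neutral), 2×nitrato (-1 each), 1×ammine (neutral), 1×2,2'-bipyridine (neutral); total -2. So Ru + (-2) = 0, giving Ru = +2.
Ligands are named alphabetically: ammine before bipyridine before nitrato before pyridine.

ammine(2,2'-bipyridine)dinitrato(pyridine)ruthenium(II)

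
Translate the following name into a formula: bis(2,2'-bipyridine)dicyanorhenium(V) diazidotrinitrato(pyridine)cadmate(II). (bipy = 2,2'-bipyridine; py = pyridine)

[Re(bipy)2(CN)2][Cd(N3)2(NO3)3(py)]

Cation [Re…]: ligand charges -2, Re(V) ⇒ ion charge 3+.
Anion [Cd…]: ligand charges -5, Cd(II) ⇒ ion charge 3−.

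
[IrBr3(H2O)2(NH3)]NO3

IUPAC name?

The 1 nitrate counter-ion carries a total charge of -1, so each complex ion is 1+.
Ligand charges: 1×ammine (neutral), 2×aqua (neutral), 3×bromo (-1 each); total -3. So Ir + (-3) = 1+, giving Ir = +4.
Ligands are named alphabetically: ammine before aqua before bromo.

amminediaquatribromoiridium(IV) nitrate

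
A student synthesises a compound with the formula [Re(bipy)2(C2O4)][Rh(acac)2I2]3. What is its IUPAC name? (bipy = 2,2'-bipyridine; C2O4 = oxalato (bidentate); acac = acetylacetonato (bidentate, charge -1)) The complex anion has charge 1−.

bis(2,2'-bipyridine)oxalatorhenium(V) bis(acetylacetonato)diiodorhodate(III)

Both ions are complex: the cation is named first with the plain metal name, the anion second with the -ate form; each ion's ligands are alphabetised independently.
The complex anion is given as 1−; its ligand charges sum to -4, so Rh = +3.
With 3 anions per cation, the cation must be 3×1 = 3+.
Cation: ligand charges sum to -2; for the ion to be 3+, Re = +5.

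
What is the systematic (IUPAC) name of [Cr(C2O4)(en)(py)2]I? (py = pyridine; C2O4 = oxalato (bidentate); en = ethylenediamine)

(ethylenediamine)oxalatobis(pyridine)chromium(III) iodide

The 1 iodide counter-ion carries a total charge of -1, so each complex ion is 1+.
Ligand charges: 2×pyridine (neutral), 1×oxalato (-2 each), 1×ethylenediamine (neutral); total -2. So Cr + (-2) = 1+, giving Cr = +3.
Ligands are named alphabetically: ethylenediamine before oxalato before pyridine.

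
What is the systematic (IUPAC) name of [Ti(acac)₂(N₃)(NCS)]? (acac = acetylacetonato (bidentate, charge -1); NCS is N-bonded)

bis(acetylacetonato)azidoisothiocyanatotitanium(IV)

There is no counter-ion, so the complex is neutral overall.
Ligand charges: 2×acetylacetonato (-1 each), 1×isothiocyanato (-1 each), 1×azido (-1 each); total -4. So Ti + (-4) = 0, giving Ti = +4.
Ligands are named alphabetically: acetylacetonato before azido before isothiocyanato.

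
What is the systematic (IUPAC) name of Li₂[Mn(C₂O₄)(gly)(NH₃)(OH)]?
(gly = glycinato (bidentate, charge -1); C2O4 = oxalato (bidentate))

lithium ammine(glycinato)hydroxooxalatomanganate(II)

The 2 lithium counter-ions carry a total charge of +2, so each complex ion is 2−.
Ligand charges: 1×glycinato (-1 each), 1×oxalato (-2 each), 1×hydroxo (-1 each), 1×ammine (neutral); total -4. So Mn + (-4) = 2−, giving Mn = +2.
The complex ion is anionic, so manganese takes the -ate form manganate(II).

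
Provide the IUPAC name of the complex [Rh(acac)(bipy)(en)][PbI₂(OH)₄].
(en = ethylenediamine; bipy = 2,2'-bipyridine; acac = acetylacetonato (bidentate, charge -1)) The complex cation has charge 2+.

(acetylacetonato)(2,2'-bipyridine)(ethylenediamine)rhodium(III) tetrahydroxodiiodoplumbate(IV)

Both ions are complex: the cation is named first with the plain metal name, the anion second with the -ate form; each ion's ligands are alphabetised independently.
The complex cation is given as 2+; its ligand charges sum to -1, so Rh = +3.
A 1:1 salt means the anion carries the equal and opposite charge, 2−.
Anion: ligand charges sum to -6; for the ion to be 2−, Pb = +4.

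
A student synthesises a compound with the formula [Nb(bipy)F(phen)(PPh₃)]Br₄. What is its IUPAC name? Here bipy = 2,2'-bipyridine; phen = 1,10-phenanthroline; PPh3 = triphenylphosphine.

(2,2'-bipyridine)fluoro(1,10-phenanthroline)(triphenylphosphine)niobium(V) bromide

The 4 bromide counter-ions carry a total charge of -4, so each complex ion is 4+.
Ligand charges: 1×2,2'-bipyridine (neutral), 1×1,10-phenanthroline (neutral), 1×triphenylphosphine (neutral), 1×fluoro (-1 each); total -1. So Nb + (-1) = 4+, giving Nb = +5.
Ligands are named alphabetically: bipyridine before fluoro before phenanthroline before triphenylphosphine.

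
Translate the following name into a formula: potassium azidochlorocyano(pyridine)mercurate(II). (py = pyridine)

Ligands: 1 cyano (CN, -1), 1 chloro (Cl, -1), 1 azido (N3, -1), 1 pyridine (py, neutral). Ligand charge sum = -3.
With Hg in oxidation state +2, the complex ion is [Hg...]^1−.
Charge balance with potassium (+1) requires 1 complex ion per 1 potassium.

K[HgCl(CN)(N3)(py)]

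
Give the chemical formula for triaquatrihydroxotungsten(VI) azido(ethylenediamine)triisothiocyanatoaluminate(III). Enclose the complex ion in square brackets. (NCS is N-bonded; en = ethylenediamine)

[W(H2O)3(OH)3][Al(en)(N3)(NCS)3]3

Cation [W…]: ligand charges -3, W(VI) ⇒ ion charge 3+.
Anion [Al…]: ligand charges -4, Al(III) ⇒ ion charge 1−.
One 3+ cation requires 3 of the 1− anion.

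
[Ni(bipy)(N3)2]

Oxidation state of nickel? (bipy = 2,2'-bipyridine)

No counter-ion: the bracketed complex is neutral.
Ligand charges: 2×N3 = -2; 1×bipy neutral; sum -2.
Ni + (-2) = 0 ⇒ Ni is +2.

+2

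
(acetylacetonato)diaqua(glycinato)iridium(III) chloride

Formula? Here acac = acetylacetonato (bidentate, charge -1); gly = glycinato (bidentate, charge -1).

Ligands: 2 aqua (H2O, neutral), 1 acetylacetonato (acac, -1), 1 glycinato (gly, -1). Ligand charge sum = -2.
With Ir in oxidation state +3, the complex ion is [Ir...]^1+.
Charge balance with chloride (-1) requires 1 complex ion per 1 chloride.

[Ir(acac)(gly)(H2O)2]Cl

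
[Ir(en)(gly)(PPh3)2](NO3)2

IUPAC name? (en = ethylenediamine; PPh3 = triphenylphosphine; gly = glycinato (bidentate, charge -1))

The 2 nitrate counter-ions carry a total charge of -2, so each complex ion is 2+.
Ligand charges: 1×ethylenediamine (neutral), 2×triphenylphosphine (neutral), 1×glycinato (-1 each); total -1. So Ir + (-1) = 2+, giving Ir = +3.
Ligands are named alphabetically: ethylenediamine before glycinato before triphenylphosphine.

(ethylenediamine)(glycinato)bis(triphenylphosphine)iridium(III) nitrate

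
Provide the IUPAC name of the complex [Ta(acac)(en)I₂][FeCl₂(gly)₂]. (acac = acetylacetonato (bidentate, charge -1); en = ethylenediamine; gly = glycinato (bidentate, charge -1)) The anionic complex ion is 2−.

Both ions are complex: the cation is named first with the plain metal name, the anion second with the -ate form; each ion's ligands are alphabetised independently.
The complex anion is given as 2−; its ligand charges sum to -4, so Fe = +2.
A 1:1 salt means the cation carries the equal and opposite charge, 2+.
Cation: ligand charges sum to -3; for the ion to be 2+, Ta = +5.

(acetylacetonato)(ethylenediamine)diiodotantalum(V) dichlorobis(glycinato)ferrate(II)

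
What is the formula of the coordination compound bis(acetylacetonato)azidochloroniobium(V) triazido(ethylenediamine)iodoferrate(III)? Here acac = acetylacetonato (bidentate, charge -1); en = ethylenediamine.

Cation [Nb…]: ligand charges -4, Nb(V) ⇒ ion charge 1+.
Anion [Fe…]: ligand charges -4, Fe(III) ⇒ ion charge 1−.
One 1+ cation balances one 1− anion.

[Nb(acac)2Cl(N3)][Fe(en)I(N3)3]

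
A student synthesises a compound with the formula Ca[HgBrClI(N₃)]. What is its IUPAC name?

The 1 calcium counter-ion carries a total charge of +2, so each complex ion is 2−.
Ligand charges: 1×bromo (-1 each), 1×azido (-1 each), 1×iodo (-1 each), 1×chloro (-1 each); total -4. So Hg + (-4) = 2−, giving Hg = +2.
The complex ion is anionic, so mercury takes the -ate form mercurate(II).

calcium azidobromochloroiodomercurate(II)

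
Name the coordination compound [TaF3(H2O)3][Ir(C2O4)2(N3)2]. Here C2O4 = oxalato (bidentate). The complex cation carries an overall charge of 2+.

Both ions are complex: the cation is named first with the plain metal name, the anion second with the -ate form; each ion's ligands are alphabetised independently.
The complex cation is given as 2+; its ligand charges sum to -3, so Ta = +5.
A 1:1 salt means the anion carries the equal and opposite charge, 2−.
Anion: ligand charges sum to -6; for the ion to be 2−, Ir = +4.

triaquatrifluorotantalum(V) diazidodioxalatoiridate(IV)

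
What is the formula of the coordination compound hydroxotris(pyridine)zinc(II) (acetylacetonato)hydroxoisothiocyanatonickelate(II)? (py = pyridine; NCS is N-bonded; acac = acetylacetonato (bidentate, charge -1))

Cation [Zn…]: ligand charges -1, Zn(II) ⇒ ion charge 1+.
Anion [Ni…]: ligand charges -3, Ni(II) ⇒ ion charge 1−.
One 1+ cation balances one 1− anion.

[Zn(OH)(py)3][Ni(acac)(NCS)(OH)]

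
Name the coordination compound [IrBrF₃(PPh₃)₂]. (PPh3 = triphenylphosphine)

There is no counter-ion, so the complex is neutral overall.
Ligand charges: 1×bromo (-1 each), 3×fluoro (-1 each), 2×triphenylphosphine (neutral); total -4. So Ir + (-4) = 0, giving Ir = +4.
Ligands are named alphabetically: bromo before fluoro before triphenylphosphine.

bromotrifluorobis(triphenylphosphine)iridium(IV)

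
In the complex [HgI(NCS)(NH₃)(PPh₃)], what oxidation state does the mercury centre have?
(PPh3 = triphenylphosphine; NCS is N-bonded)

No counter-ion: the bracketed complex is neutral.
Ligand charges: 1×I = -1; 1×PPh3 neutral; 1×NH3 neutral; 1×NCS = -1; sum -2.
Hg + (-2) = 0 ⇒ Hg is +2.

+2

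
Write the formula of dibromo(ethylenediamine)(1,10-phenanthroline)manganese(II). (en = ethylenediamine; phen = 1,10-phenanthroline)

Ligands: 2 bromo (Br, -1), 1 ethylenediamine (en, neutral), 1 1,10-phenanthroline (phen, neutral). Ligand charge sum = -2.
With Mn in oxidation state +2, the complex ion is [Mn...].

[MnBr2(en)(phen)]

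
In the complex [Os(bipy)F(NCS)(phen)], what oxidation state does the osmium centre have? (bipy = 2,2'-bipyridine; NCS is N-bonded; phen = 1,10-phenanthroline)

+2

No counter-ion: the bracketed complex is neutral.
Ligand charges: 1×F = -1; 1×bipy neutral; 1×NCS = -1; 1×phen neutral; sum -2.
Os + (-2) = 0 ⇒ Os is +2.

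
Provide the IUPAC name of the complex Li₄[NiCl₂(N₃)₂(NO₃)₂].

lithium diazidodichlorodinitratonickelate(II)

The 4 lithium counter-ions carry a total charge of +4, so each complex ion is 4−.
Ligand charges: 2×nitrato (-1 each), 2×chloro (-1 each), 2×azido (-1 each); total -6. So Ni + (-6) = 4−, giving Ni = +2.
Ligands are named alphabetically: azido before chloro before nitrato.
The complex ion is anionic, so nickel takes the -ate form nickelate(II).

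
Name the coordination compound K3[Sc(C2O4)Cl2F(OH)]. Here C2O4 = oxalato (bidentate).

The 3 potassium counter-ions carry a total charge of +3, so each complex ion is 3−.
Ligand charges: 2×chloro (-1 each), 1×hydroxo (-1 each), 1×oxalato (-2 each), 1×fluoro (-1 each); total -6. So Sc + (-6) = 3−, giving Sc = +3.
The complex ion is anionic, so scandium takes the -ate form scandate(III).

potassium dichlorofluorohydroxooxalatoscandate(III)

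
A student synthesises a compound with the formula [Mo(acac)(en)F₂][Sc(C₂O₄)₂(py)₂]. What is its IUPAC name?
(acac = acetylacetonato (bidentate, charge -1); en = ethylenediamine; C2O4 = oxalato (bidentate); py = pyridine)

(acetylacetonato)(ethylenediamine)difluoromolybdenum(IV) dioxalatobis(pyridine)scandate(III)

Both ions are complex: the cation is named first with the plain metal name, the anion second with the -ate form; each ion's ligands are alphabetised independently.
Scandium is always +3 in its complexes; the anion's ligand charges sum to -4, so the complex anion is 1−.
A 1:1 salt means the cation carries the equal and opposite charge, 1+.
Cation: ligand charges sum to -3; for the ion to be 1+, Mo = +4.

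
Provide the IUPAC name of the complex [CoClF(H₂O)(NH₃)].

There is no counter-ion, so the complex is neutral overall.
Ligand charges: 1×fluoro (-1 each), 1×chloro (-1 each), 1×aqua (neutral), 1×ammine (neutral); total -2. So Co + (-2) = 0, giving Co = +2.
Ligands are named alphabetically: ammine before aqua before chloro before fluoro.

ammineaquachlorofluorocobalt(II)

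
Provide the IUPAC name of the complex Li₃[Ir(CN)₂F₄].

The 3 lithium counter-ions carry a total charge of +3, so each complex ion is 3−.
Ligand charges: 4×fluoro (-1 each), 2×cyano (-1 each); total -6. So Ir + (-6) = 3−, giving Ir = +3.
Ligands are named alphabetically: cyano before fluoro.
The complex ion is anionic, so iridium takes the -ate form iridate(III).

lithium dicyanotetrafluoroiridate(III)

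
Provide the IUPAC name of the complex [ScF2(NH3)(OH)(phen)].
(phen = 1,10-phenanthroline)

There is no counter-ion, so the complex is neutral overall.
Ligand charges: 1×ammine (neutral), 1×1,10-phenanthroline (neutral), 2×fluoro (-1 each), 1×hydroxo (-1 each); total -3. So Sc + (-3) = 0, giving Sc = +3.
Ligands are named alphabetically: ammine before fluoro before hydroxo before phenanthroline.

amminedifluorohydroxo(1,10-phenanthroline)scandium(III)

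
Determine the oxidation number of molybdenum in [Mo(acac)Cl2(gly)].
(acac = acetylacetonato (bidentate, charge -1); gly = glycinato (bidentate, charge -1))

+4

No counter-ion: the bracketed complex is neutral.
Ligand charges: 1×acac = -1; 1×gly = -1; 2×Cl = -2; sum -4.
Mo + (-4) = 0 ⇒ Mo is +4.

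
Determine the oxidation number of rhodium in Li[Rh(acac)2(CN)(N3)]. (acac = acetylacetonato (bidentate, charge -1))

1 lithium outside the brackets (+1 each) → the complex ion is 1−.
Ligand charges: 1×N3 = -1; 2×acac = -2; 1×CN = -1; sum -4.
Rh + (-4) = 1− ⇒ Rh is +3.

+3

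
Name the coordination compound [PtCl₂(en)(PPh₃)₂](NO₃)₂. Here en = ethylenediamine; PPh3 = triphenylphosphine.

The 2 nitrate counter-ions carry a total charge of -2, so each complex ion is 2+.
Ligand charges: 1×ethylenediamine (neutral), 2×chloro (-1 each), 2×triphenylphosphine (neutral); total -2. So Pt + (-2) = 2+, giving Pt = +4.
Ligands are named alphabetically: chloro before ethylenediamine before triphenylphosphine.

dichloro(ethylenediamine)bis(triphenylphosphine)platinum(IV) nitrate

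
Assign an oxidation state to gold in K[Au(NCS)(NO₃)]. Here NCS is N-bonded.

+1

1 potassium outside the brackets (+1 each) → the complex ion is 1−.
Ligand charges: 1×NCS = -1; 1×NO3 = -1; sum -2.
Au + (-2) = 1− ⇒ Au is +1.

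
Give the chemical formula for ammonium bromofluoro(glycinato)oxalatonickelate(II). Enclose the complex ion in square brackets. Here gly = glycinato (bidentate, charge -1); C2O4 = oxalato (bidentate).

(NH4)3[NiBr(C2O4)F(gly)]

Ligands: 1 fluoro (F, -1), 1 bromo (Br, -1), 1 glycinato (gly, -1), 1 oxalato (C2O4, -2). Ligand charge sum = -5.
With Ni in oxidation state +2, the complex ion is [Ni...]^3−.
Charge balance with ammonium (+1) requires 1 complex ion per 3 ammonium.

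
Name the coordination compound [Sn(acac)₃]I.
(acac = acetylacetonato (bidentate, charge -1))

tris(acetylacetonato)tin(IV) iodide

The 1 iodide counter-ion carries a total charge of -1, so each complex ion is 1+.
Ligand charges: 3×acetylacetonato (-1 each); total -3. So Sn + (-3) = 1+, giving Sn = +4.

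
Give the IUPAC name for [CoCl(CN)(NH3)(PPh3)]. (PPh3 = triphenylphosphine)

amminechlorocyano(triphenylphosphine)cobalt(II)

There is no counter-ion, so the complex is neutral overall.
Ligand charges: 1×cyano (-1 each), 1×chloro (-1 each), 1×triphenylphosphine (neutral), 1×ammine (neutral); total -2. So Co + (-2) = 0, giving Co = +2.
Ligands are named alphabetically: ammine before chloro before cyano before triphenylphosphine.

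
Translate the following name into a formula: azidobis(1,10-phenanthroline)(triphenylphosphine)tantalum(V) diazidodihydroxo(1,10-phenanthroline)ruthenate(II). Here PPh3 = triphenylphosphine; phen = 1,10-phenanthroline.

Cation [Ta…]: ligand charges -1, Ta(V) ⇒ ion charge 4+.
Anion [Ru…]: ligand charges -4, Ru(II) ⇒ ion charge 2−.
One 4+ cation requires 2 of the 2− anion.

[Ta(N3)(phen)2(PPh3)][Ru(N3)2(OH)2(phen)]2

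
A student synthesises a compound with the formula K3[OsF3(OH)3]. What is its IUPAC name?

The 3 potassium counter-ions carry a total charge of +3, so each complex ion is 3−.
Ligand charges: 3×hydroxo (-1 each), 3×fluoro (-1 each); total -6. So Os + (-6) = 3−, giving Os = +3.
Ligands are named alphabetically: fluoro before hydroxo.
The complex ion is anionic, so osmium takes the -ate form osmate(III).

potassium trifluorotrihydroxoosmate(III)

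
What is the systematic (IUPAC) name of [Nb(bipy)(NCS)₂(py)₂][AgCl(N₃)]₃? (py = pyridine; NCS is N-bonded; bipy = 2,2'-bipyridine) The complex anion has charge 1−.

(2,2'-bipyridine)diisothiocyanatobis(pyridine)niobium(V) azidochloroargentate(I)

Both ions are complex: the cation is named first with the plain metal name, the anion second with the -ate form; each ion's ligands are alphabetised independently.
The complex anion is given as 1−; its ligand charges sum to -2, so Ag = +1.
With 3 anions per cation, the cation must be 3×1 = 3+.
Cation: ligand charges sum to -2; for the ion to be 3+, Nb = +5.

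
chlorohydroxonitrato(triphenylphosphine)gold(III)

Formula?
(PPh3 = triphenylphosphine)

Ligands: 1 nitrato (NO3, -1), 1 chloro (Cl, -1), 1 triphenylphosphine (PPh3, neutral), 1 hydroxo (OH, -1). Ligand charge sum = -3.
With Au in oxidation state +3, the complex ion is [Au...].

[AuCl(NO3)(OH)(PPh3)]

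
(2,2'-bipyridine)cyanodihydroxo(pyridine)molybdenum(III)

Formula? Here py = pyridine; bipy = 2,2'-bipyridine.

[Mo(bipy)(CN)(OH)2(py)]

Ligands: 1 pyridine (py, neutral), 2 hydroxo (OH, -1), 1 2,2'-bipyridine (bipy, neutral), 1 cyano (CN, -1). Ligand charge sum = -3.
With Mo in oxidation state +3, the complex ion is [Mo...].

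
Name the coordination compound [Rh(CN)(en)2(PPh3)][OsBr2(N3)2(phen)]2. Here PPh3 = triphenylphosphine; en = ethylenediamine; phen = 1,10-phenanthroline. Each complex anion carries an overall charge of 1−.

cyanobis(ethylenediamine)(triphenylphosphine)rhodium(III) diazidodibromo(1,10-phenanthroline)osmate(III)

Both ions are complex: the cation is named first with the plain metal name, the anion second with the -ate form; each ion's ligands are alphabetised independently.
The complex anion is given as 1−; its ligand charges sum to -4, so Os = +3.
With 2 anions per cation, the cation must be 2×1 = 2+.
Cation: ligand charges sum to -1; for the ion to be 2+, Rh = +3.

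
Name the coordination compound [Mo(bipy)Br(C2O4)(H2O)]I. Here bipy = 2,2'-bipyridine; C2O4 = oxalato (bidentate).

The 1 iodide counter-ion carries a total charge of -1, so each complex ion is 1+.
Ligand charges: 1×2,2'-bipyridine (neutral), 1×oxalato (-2 each), 1×bromo (-1 each), 1×aqua (neutral); total -3. So Mo + (-3) = 1+, giving Mo = +4.
Ligands are named alphabetically: aqua before bipyridine before bromo before oxalato.

aqua(2,2'-bipyridine)bromooxalatomolybdenum(IV) iodide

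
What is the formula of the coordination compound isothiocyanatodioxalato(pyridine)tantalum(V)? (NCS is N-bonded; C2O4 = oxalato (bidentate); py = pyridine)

[Ta(C2O4)2(NCS)(py)]

Ligands: 1 isothiocyanato (NCS, -1), 2 oxalato (C2O4, -2), 1 pyridine (py, neutral). Ligand charge sum = -5.
With Ta in oxidation state +5, the complex ion is [Ta...].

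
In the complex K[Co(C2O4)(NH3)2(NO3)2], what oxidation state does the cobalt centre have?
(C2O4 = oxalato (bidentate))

+3

1 potassium outside the brackets (+1 each) → the complex ion is 1−.
Ligand charges: 2×NO3 = -2; 2×NH3 neutral; 1×C2O4 = -2; sum -4.
Co + (-4) = 1− ⇒ Co is +3.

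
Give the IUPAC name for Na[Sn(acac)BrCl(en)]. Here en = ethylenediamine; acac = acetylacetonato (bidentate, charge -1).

sodium (acetylacetonato)bromochloro(ethylenediamine)stannate(II)

The 1 sodium counter-ion carries a total charge of +1, so each complex ion is 1−.
Ligand charges: 1×ethylenediamine (neutral), 1×chloro (-1 each), 1×acetylacetonato (-1 each), 1×bromo (-1 each); total -3. So Sn + (-3) = 1−, giving Sn = +2.
Ligands are named alphabetically: acetylacetonato before bromo before chloro before ethylenediamine.
The complex ion is anionic, so tin takes the -ate form stannate(II).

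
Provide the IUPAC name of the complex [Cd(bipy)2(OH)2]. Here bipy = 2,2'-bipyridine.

bis(2,2'-bipyridine)dihydroxocadmium(II)

There is no counter-ion, so the complex is neutral overall.
Ligand charges: 2×hydroxo (-1 each), 2×2,2'-bipyridine (neutral); total -2. So Cd + (-2) = 0, giving Cd = +2.
Ligands are named alphabetically: bipyridine before hydroxo.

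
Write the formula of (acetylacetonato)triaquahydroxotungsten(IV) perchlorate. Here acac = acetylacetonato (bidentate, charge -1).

Ligands: 3 aqua (H2O, neutral), 1 acetylacetonato (acac, -1), 1 hydroxo (OH, -1). Ligand charge sum = -2.
With W in oxidation state +4, the complex ion is [W...]^2+.
Charge balance with perchlorate (-1) requires 1 complex ion per 2 perchlorate.

[W(acac)(H2O)3(OH)](ClO4)2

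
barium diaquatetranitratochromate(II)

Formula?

Ligands: 2 aqua (H2O, neutral), 4 nitrato (NO3, -1). Ligand charge sum = -4.
With Cr in oxidation state +2, the complex ion is [Cr...]^2−.
Charge balance with barium (+2) requires 1 complex ion per 1 barium.

Ba[Cr(H2O)2(NO3)4]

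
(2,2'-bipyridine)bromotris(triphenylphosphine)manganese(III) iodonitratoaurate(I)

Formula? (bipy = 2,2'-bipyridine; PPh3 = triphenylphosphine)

[Mn(bipy)Br(PPh3)3][AuI(NO3)]2

Cation [Mn…]: ligand charges -1, Mn(III) ⇒ ion charge 2+.
Anion [Au…]: ligand charges -2, Au(I) ⇒ ion charge 1−.
One 2+ cation requires 2 of the 1− anion.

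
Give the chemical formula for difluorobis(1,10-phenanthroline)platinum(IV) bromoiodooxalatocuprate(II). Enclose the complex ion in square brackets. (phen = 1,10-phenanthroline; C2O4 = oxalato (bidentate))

[PtF2(phen)2][CuBr(C2O4)I]

Cation [Pt…]: ligand charges -2, Pt(IV) ⇒ ion charge 2+.
Anion [Cu…]: ligand charges -4, Cu(II) ⇒ ion charge 2−.
One 2+ cation balances one 2− anion.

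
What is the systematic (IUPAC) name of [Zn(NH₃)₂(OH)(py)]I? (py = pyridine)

The 1 iodide counter-ion carries a total charge of -1, so each complex ion is 1+.
Ligand charges: 1×hydroxo (-1 each), 2×ammine (neutral), 1×pyridine (neutral); total -1. So Zn + (-1) = 1+, giving Zn = +2.
Ligands are named alphabetically: ammine before hydroxo before pyridine.

diamminehydroxo(pyridine)zinc(II) iodide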